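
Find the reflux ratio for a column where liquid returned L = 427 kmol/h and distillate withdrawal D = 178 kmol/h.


Reflux ratio definition: R = L / D (liquid returned / distillate withdrawn)
L = 427 kmol/h, D = 178 kmol/h
R = 427 / 178 = 2.399

2.399


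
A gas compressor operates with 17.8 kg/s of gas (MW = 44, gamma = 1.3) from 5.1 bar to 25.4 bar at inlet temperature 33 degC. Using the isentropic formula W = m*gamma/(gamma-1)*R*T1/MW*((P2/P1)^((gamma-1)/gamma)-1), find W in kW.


Isentropic work: W = m*(gamma/(gamma-1))*(R*T1/MW)*((P2/P1)^((gamma-1)/gamma) - 1)
T1 = 33 + 273.15 = 306.15 K
Pressure ratio = 25.4 / 5.1 = 4.98039
Exponent = (1.3 - 1)/1.3 = 0.230769
(P2/P1)^exp - 1 = 4.98039^0.230769 - 1 = 0.448461
W = 17.8 * 1.3 / 0.3 * 8.314 * 306.15 / 44 * 0.448461 = 2001

2001 kW


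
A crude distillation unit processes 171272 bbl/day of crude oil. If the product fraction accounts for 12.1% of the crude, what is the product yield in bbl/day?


Crude throughput = 171272 bbl/day
Fraction yield = 12.1%
yield = throughput * fraction / 100
yield = 171272 * 12.1 / 100 = 20723.912

20723.912 bbl/day


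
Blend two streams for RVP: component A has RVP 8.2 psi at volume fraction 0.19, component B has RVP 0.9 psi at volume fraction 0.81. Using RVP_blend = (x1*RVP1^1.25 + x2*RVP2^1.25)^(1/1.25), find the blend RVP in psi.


Chevron index: RVP_blend = (sum xi*RVPi^1.25)^(1/1.25)
RVP^1.25 terms: 0.19 * 8.2^1.25 + 0.81 * 0.9^1.25 = 3.34651
RVP_blend = 3.34651^(1/1.25) = 2.628

2.628 psi


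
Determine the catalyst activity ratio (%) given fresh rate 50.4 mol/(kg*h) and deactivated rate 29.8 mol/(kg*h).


Activity (%) = (rate_used / rate_fresh) * 100
rate_used = 29.8, rate_fresh = 50.4
= (29.8 / 50.4) * 100
= 0.5913 * 100 = 59.13

59.13 %


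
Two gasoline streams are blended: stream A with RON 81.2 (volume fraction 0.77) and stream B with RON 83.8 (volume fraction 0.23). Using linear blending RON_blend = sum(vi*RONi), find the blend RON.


Linear blending: RON_blend = sum(vi * RONi)
Contribution 1: 0.77 * 81.2 = 62.524
Contribution 2: 0.23 * 83.8 = 19.274
RON_blend = 62.524 + 19.274 = 81.798

81.798


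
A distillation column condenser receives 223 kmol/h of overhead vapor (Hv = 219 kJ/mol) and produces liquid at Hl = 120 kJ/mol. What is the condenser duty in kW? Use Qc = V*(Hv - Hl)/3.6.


Qc = 223 * (219 - 120) / 3.6 = 223 * 99 / 3.6 = 6132

6132 kW


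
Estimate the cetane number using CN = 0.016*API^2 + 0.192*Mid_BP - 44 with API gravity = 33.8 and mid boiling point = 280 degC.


CN = 0.016 * 33.8^2 + 0.192 * 280 - 44
CN = 18.27904 + 53.76 - 44 = 28.03904

28.03904


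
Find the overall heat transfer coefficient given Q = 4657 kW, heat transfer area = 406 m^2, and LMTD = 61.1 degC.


From Q = U*A*LMTD, U = Q / (A * LMTD)
U = 4657 / (406 * 61.1) = 4657 / 24806.6 = 0.1877

0.1877 kW/(m^2*K)


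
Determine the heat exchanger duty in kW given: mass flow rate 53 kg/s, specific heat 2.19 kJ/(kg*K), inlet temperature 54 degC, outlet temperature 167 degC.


Q = m_dot * cp * delta_T
delta_T = 167 - 54 = 113 K
Q = 53 * 2.19 * 113
= 116.07 * 113
= 13115.91 kW

13115.91 kW


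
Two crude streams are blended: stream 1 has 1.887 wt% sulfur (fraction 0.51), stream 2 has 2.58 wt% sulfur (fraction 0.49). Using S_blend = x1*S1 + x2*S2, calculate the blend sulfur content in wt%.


Linear sulfur blending: S_blend = x1*S1 + x2*S2
Contribution 1: 0.51 * 1.887 = 0.96237 wt%
Contribution 2: 0.49 * 2.58 = 1.2642 wt%
S_blend = 0.96237 + 1.2642 = 2.22657

2.22657 wt%


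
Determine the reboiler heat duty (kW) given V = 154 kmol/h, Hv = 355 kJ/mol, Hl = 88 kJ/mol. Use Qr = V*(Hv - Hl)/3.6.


Qr = 154 * (355 - 88) / 3.6 = 154 * 267 / 3.6 = 11420

11420 kW


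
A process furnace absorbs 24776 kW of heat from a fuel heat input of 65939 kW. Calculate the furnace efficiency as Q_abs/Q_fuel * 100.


Furnace efficiency = Q_absorbed / Q_fuel * 100
= 24776 / 65939 * 100 = 37.57

37.57 %


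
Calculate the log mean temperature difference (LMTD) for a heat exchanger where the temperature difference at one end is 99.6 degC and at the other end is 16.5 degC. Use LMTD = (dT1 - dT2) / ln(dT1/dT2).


LMTD = (dT1 - dT2) / ln(dT1/dT2)
= (99.6 - 16.5) / ln(99.6 / 16.5) = 83.1 / 1.7978 = 46.22

46.22 degC


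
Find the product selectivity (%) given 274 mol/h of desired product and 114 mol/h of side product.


Selectivity = desired / (desired + undesired) * 100
Total products = 274 + 114 = 388 mol/h
S = 274 / 388 * 100
= 0.7062 * 100
= 70.62 %

70.62 %


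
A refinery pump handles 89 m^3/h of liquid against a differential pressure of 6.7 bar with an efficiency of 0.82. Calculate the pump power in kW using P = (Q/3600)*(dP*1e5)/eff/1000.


Q = 89 / 3600 = 0.0247222 m^3/s
P = 0.0247222 * (6.7 * 1e5) / 0.82 / 1000 = 20.20

20.20 kW


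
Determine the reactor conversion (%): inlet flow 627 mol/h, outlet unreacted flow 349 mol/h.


X = (F_in - F_out) / F_in * 100
Moles reacted = 627 - 349 = 278
X = 278 / 627 * 100
= 0.4434 * 100
= 44.34 %

44.34 %


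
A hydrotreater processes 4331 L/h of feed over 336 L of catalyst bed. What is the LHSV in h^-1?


LHSV = volumetric feed rate / catalyst volume
= 4331 L/h / 336 L
= 12.89 h^-1

12.89 h^-1


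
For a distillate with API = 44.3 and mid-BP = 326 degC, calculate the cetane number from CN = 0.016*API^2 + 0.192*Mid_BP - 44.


CN = 0.016 * 44.3^2 + 0.192 * 326 - 44
CN = 31.39984 + 62.592 - 44 = 49.99184

49.99184


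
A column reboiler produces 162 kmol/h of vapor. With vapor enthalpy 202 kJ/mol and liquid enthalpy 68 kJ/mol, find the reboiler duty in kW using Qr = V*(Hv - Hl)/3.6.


Qr = 162 * (202 - 68) / 3.6 = 162 * 134 / 3.6 = 6030

6030 kW


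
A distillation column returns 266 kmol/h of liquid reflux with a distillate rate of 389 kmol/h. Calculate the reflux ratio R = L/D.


Reflux ratio definition: R = L / D (liquid returned / distillate withdrawn)
L = 266 kmol/h, D = 389 kmol/h
R = 266 / 389 = 0.6838

0.6838


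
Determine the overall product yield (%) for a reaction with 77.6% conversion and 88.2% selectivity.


Overall yield = conversion (%) * selectivity (%) / 100
Conversion = 77.6%, Selectivity = 88.2%
Y = 77.6 * 88.2 / 100
= 68.4432 %

68.4432 %


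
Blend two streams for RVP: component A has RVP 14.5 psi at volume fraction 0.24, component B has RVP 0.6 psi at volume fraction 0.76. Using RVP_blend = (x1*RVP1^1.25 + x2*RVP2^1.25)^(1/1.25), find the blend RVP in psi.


Chevron index: RVP_blend = (sum xi*RVPi^1.25)^(1/1.25)
RVP^1.25 terms: 0.24 * 14.5^1.25 + 0.76 * 0.6^1.25 = 7.19214
RVP_blend = 7.19214^(1/1.25) = 4.847

4.847 psi


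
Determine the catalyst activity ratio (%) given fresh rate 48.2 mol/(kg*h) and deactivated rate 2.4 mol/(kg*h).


Activity (%) = (rate_used / rate_fresh) * 100
rate_used = 2.4, rate_fresh = 48.2
= (2.4 / 48.2) * 100
= 0.04979 * 100 = 4.979

4.979 %


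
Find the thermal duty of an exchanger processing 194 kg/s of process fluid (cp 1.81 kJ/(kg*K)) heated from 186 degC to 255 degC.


Q = m_dot * cp * delta_T
delta_T = 255 - 186 = 69 K
Q = 194 * 1.81 * 69
= 351.14 * 69
= 24228.66 kW

24228.66 kW


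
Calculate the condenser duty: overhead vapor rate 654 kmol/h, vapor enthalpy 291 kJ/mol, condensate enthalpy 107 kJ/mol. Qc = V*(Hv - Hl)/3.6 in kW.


Qc = 654 * (291 - 107) / 3.6 = 654 * 184 / 3.6 = 33430

33430 kW


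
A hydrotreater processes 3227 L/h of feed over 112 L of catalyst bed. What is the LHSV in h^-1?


LHSV = volumetric feed rate / catalyst volume
= 3227 L/h / 112 L
= 28.81 h^-1

28.81 h^-1


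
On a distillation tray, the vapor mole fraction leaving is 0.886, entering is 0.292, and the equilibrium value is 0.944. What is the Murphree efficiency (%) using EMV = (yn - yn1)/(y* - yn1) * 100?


Murphree vapor efficiency: EMV = (y_n - y_(n-1)) / (y*_n - y_(n-1)) * 100
EMV = (0.886 - 0.292) / (0.944 - 0.292) * 100 = 0.594 / 0.652 * 100 = 91.10

91.10 %


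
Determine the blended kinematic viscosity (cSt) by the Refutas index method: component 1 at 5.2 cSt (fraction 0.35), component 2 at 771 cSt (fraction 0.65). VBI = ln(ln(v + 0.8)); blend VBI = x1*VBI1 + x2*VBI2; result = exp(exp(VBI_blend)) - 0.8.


Refutas method: VBN_i = 14.534*ln(ln(visc_i + 0.8)) + 10.975, blended linearly by mass fraction; since VBN is linear in VBI_i = ln(ln(visc_i + 0.8)) and the fractions sum to 1, blend VBI directly: visc = exp(exp(VBI_blend)) - 0.8
VBI_1 = ln(ln(5.2 + 0.8)) = 0.583198
VBI_2 = ln(ln(771 + 0.8)) = 1.89443
VBI_blend = 0.35 * 0.583198 + 0.65 * 1.89443 = 1.4355
visc_blend = exp(exp(1.4355)) - 0.8 = 66.00

66.00 cSt


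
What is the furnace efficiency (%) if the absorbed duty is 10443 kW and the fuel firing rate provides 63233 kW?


Furnace efficiency = Q_absorbed / Q_fuel * 100
= 10443 / 63233 * 100 = 16.52

16.52 %


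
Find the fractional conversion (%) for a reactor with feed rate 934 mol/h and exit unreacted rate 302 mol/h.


X = (F_in - F_out) / F_in * 100
Moles reacted = 934 - 302 = 632
X = 632 / 934 * 100
= 0.6767 * 100
= 67.67 %

67.67 %


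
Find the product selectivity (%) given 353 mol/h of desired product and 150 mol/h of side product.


Selectivity = desired / (desired + undesired) * 100
Total products = 353 + 150 = 503 mol/h
S = 353 / 503 * 100
= 0.7018 * 100
= 70.18 %

70.18 %


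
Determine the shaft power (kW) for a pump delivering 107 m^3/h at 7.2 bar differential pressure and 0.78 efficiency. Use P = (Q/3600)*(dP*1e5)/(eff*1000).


Q = 107 / 3600 = 0.0297222 m^3/s
P = 0.0297222 * (7.2 * 1e5) / 0.78 / 1000 = 27.44

27.44 kW


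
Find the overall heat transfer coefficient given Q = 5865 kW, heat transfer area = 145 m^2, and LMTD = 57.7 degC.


From Q = U*A*LMTD, U = Q / (A * LMTD)
U = 5865 / (145 * 57.7) = 5865 / 8366.5 = 0.7010

0.7010 kW/(m^2*K)


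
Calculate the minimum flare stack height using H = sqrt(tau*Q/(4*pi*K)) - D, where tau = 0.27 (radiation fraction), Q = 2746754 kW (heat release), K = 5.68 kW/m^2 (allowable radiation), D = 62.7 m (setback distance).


tau*Q/(4*pi*K) = 0.27 * 2746754 / (4 * pi * 5.68) = 10390.2
sqrt(10390.2) = 101.932
H = 101.932 - 62.7 = 39.23

39.23 m


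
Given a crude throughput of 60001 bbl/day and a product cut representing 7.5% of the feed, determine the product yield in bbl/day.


Crude throughput = 60001 bbl/day
Fraction yield = 7.5%
yield = throughput * fraction / 100
yield = 60001 * 7.5 / 100 = 4500.075

4500.075 bbl/day


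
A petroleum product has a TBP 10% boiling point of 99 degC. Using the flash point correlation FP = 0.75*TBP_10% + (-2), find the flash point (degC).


FP = 0.75 * 99 + (-2) = 72.25

72.25 degC


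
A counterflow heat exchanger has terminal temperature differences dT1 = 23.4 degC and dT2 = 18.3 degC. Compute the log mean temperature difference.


LMTD = (dT1 - dT2) / ln(dT1/dT2)
= (23.4 - 18.3) / ln(23.4 / 18.3) = 5.1 / 0.245835 = 20.75

20.75 degC


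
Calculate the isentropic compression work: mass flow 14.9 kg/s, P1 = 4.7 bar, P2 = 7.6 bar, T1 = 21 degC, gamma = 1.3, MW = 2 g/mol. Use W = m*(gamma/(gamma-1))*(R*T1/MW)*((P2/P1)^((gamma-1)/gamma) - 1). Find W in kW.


Isentropic work: W = m*(gamma/(gamma-1))*(R*T1/MW)*((P2/P1)^((gamma-1)/gamma) - 1)
T1 = 21 + 273.15 = 294.15 K
Pressure ratio = 7.6 / 4.7 = 1.61702
Exponent = (1.3 - 1)/1.3 = 0.230769
(P2/P1)^exp - 1 = 1.61702^0.230769 - 1 = 0.117288
W = 14.9 * 1.3 / 0.3 * 8.314 * 294.15 / 2 * 0.117288 = 9260

9260 kW


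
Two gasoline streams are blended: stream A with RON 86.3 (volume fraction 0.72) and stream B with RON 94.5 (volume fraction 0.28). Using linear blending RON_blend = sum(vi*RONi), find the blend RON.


Linear blending: RON_blend = sum(vi * RONi)
Contribution 1: 0.72 * 86.3 = 62.136
Contribution 2: 0.28 * 94.5 = 26.46
RON_blend = 62.136 + 26.46 = 88.596

88.596


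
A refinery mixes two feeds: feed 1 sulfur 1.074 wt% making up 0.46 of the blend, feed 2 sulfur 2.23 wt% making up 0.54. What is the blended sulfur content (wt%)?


Linear sulfur blending: S_blend = x1*S1 + x2*S2
Contribution 1: 0.46 * 1.074 = 0.49404 wt%
Contribution 2: 0.54 * 2.23 = 1.2042 wt%
S_blend = 0.49404 + 1.2042 = 1.69824

1.69824 wt%


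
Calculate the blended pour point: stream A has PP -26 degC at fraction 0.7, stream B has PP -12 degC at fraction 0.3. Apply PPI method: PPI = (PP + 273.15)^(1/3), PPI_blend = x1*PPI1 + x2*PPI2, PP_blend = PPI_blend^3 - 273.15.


PPI_1 = (-26 + 273.15)^(1/3) = 6.275575
PPI_2 = (-12 + 273.15)^(1/3) = 6.391901
PPI_blend = 0.7 * 6.275575 + 0.3 * 6.391901 = 6.310473
PP_blend = 6.310473^3 - 273.15 = 251.2961 - 273.15 = -21.85

-21.85 degC


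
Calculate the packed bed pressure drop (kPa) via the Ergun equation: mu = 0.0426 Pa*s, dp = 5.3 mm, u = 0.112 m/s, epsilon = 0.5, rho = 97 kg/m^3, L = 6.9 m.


dp = 5.3 mm = 0.0053 m
Viscous term = 150*0.0426*0.112*(1-0.5)^2 / (0.0053^2*0.5^3) = 50956.2
Inertial term = 1.75*97*0.112^2*(1-0.5) / (0.0053*0.5^3) = 1607.05
dP/L = 50956.2 + 1607.05 = 52563.2 Pa/m
dP = 52563.2 * 6.9 / 1000 = 362.7 kPa

362.7 kPa


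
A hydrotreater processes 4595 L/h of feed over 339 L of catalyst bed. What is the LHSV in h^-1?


LHSV = volumetric feed rate / catalyst volume
= 4595 L/h / 339 L
= 13.55 h^-1

13.55 h^-1


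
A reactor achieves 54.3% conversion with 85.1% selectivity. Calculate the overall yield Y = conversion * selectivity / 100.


Overall yield = conversion (%) * selectivity (%) / 100
Conversion = 54.3%, Selectivity = 85.1%
Y = 54.3 * 85.1 / 100
= 46.2093 %

46.2093 %


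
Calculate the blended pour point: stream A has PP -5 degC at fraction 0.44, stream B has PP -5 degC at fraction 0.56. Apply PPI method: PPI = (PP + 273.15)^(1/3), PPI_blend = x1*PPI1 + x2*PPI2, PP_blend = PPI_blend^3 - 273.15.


PPI_1 = (-5 + 273.15)^(1/3) = 6.448508
PPI_2 = (-5 + 273.15)^(1/3) = 6.448508
PPI_blend = 0.44 * 6.448508 + 0.56 * 6.448508 = 6.448508
PP_blend = 6.448508^3 - 273.15 = 268.15 - 273.15 = -5

-5 degC


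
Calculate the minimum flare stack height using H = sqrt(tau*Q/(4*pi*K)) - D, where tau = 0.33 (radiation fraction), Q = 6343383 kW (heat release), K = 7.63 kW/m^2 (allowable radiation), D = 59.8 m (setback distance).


tau*Q/(4*pi*K) = 0.33 * 6343383 / (4 * pi * 7.63) = 21832.3
sqrt(21832.3) = 147.758
H = 147.758 - 59.8 = 87.96

87.96 m


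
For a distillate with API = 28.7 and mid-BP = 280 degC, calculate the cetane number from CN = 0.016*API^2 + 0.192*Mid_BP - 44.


CN = 0.016 * 28.7^2 + 0.192 * 280 - 44
CN = 13.17904 + 53.76 - 44 = 22.93904

22.93904


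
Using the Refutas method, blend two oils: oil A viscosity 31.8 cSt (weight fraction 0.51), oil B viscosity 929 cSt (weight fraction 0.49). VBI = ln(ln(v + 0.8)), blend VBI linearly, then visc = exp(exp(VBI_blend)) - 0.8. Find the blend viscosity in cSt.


Refutas method: VBN_i = 14.534*ln(ln(visc_i + 0.8)) + 10.975, blended linearly by mass fraction; since VBN is linear in VBI_i = ln(ln(visc_i + 0.8)) and the fractions sum to 1, blend VBI directly: visc = exp(exp(VBI_blend)) - 0.8
VBI_1 = ln(ln(31.8 + 0.8)) = 1.24827
VBI_2 = ln(ln(929 + 0.8)) = 1.92205
VBI_blend = 0.51 * 1.24827 + 0.49 * 1.92205 = 1.57842
visc_blend = exp(exp(1.57842)) - 0.8 = 126.6

126.6 cSt


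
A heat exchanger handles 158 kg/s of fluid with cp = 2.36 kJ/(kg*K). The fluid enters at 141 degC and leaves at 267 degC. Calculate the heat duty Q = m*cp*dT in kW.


Q = m_dot * cp * delta_T
delta_T = 267 - 141 = 126 K
Q = 158 * 2.36 * 126
= 372.88 * 126
= 46982.88 kW

46982.88 kW


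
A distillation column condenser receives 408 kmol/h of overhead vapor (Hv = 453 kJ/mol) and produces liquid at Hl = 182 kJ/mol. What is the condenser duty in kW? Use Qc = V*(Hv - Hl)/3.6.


Qc = 408 * (453 - 182) / 3.6 = 408 * 271 / 3.6 = 30710

30710 kW


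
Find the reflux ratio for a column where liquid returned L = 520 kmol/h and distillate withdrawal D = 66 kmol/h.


Reflux ratio definition: R = L / D (liquid returned / distillate withdrawn)
L = 520 kmol/h, D = 66 kmol/h
R = 520 / 66 = 7.879

7.879


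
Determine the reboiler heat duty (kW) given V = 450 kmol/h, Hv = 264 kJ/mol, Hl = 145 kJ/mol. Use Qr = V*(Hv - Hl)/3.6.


Qr = 450 * (264 - 145) / 3.6 = 450 * 119 / 3.6 = 14880

14880 kW


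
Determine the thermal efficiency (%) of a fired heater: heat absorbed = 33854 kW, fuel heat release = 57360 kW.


Furnace efficiency = Q_absorbed / Q_fuel * 100
= 33854 / 57360 * 100 = 59.02

59.02 %


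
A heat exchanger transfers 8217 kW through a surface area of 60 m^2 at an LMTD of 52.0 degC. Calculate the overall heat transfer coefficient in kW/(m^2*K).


From Q = U*A*LMTD, U = Q / (A * LMTD)
U = 8217 / (60 * 52.0) = 8217 / 3120 = 2.634

2.634 kW/(m^2*K)


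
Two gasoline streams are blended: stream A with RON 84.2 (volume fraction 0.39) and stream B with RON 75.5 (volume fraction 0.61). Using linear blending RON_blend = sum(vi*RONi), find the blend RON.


Linear blending: RON_blend = sum(vi * RONi)
Contribution 1: 0.39 * 84.2 = 32.838
Contribution 2: 0.61 * 75.5 = 46.055
RON_blend = 32.838 + 46.055 = 78.893

78.893


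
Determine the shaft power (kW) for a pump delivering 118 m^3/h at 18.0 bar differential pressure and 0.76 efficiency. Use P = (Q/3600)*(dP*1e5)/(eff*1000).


Q = 118 / 3600 = 0.0327778 m^3/s
P = 0.0327778 * (18.0 * 1e5) / 0.76 / 1000 = 77.63

77.63 kW


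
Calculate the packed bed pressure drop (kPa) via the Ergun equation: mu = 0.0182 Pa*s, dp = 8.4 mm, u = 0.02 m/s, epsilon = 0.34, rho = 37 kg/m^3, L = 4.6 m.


dp = 8.4 mm = 0.0084 m
Viscous term = 150*0.0182*0.02*(1-0.34)^2 / (0.0084^2*0.34^3) = 8576.01
Inertial term = 1.75*37*0.02^2*(1-0.34) / (0.0084*0.34^3) = 51.7759
dP/L = 8576.01 + 51.7759 = 8627.79 Pa/m
dP = 8627.79 * 4.6 / 1000 = 39.69 kPa

39.69 kPa


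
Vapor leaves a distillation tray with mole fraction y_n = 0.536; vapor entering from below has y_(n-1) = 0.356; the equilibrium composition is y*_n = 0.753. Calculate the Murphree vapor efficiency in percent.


Murphree vapor efficiency: EMV = (y_n - y_(n-1)) / (y*_n - y_(n-1)) * 100
EMV = (0.536 - 0.356) / (0.753 - 0.356) * 100 = 0.18 / 0.397 * 100 = 45.34

45.34 %


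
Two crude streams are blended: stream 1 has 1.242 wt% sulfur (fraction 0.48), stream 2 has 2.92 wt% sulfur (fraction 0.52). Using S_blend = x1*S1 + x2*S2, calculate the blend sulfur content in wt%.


Linear sulfur blending: S_blend = x1*S1 + x2*S2
Contribution 1: 0.48 * 1.242 = 0.59616 wt%
Contribution 2: 0.52 * 2.92 = 1.5184 wt%
S_blend = 0.59616 + 1.5184 = 2.11456

2.11456 wt%


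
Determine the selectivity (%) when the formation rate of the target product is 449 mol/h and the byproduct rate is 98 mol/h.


Selectivity = desired / (desired + undesired) * 100
Total products = 449 + 98 = 547 mol/h
S = 449 / 547 * 100
= 0.8208 * 100
= 82.08 %

82.08 %


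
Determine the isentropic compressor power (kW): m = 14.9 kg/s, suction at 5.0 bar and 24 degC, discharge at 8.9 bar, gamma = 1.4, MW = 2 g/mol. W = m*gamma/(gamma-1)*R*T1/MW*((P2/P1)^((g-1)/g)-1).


Isentropic work: W = m*(gamma/(gamma-1))*(R*T1/MW)*((P2/P1)^((gamma-1)/gamma) - 1)
T1 = 24 + 273.15 = 297.15 K
Pressure ratio = 8.9 / 5.0 = 1.78
Exponent = (1.4 - 1)/1.4 = 0.285714
(P2/P1)^exp - 1 = 1.78^0.285714 - 1 = 0.179094
W = 14.9 * 1.4 / 0.4 * 8.314 * 297.15 / 2 * 0.179094 = 11540

11540 kW


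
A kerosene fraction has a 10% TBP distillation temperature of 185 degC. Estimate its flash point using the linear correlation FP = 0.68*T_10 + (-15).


FP = 0.68 * 185 + (-15) = 110.8

110.8 degC


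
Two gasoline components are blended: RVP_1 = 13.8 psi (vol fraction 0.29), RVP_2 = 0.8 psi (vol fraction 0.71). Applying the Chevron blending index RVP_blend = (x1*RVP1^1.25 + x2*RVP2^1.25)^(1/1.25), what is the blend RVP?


Chevron index: RVP_blend = (sum xi*RVPi^1.25)^(1/1.25)
RVP^1.25 terms: 0.29 * 13.8^1.25 + 0.71 * 0.8^1.25 = 8.2506
RVP_blend = 8.2506^(1/1.25) = 5.410

5.410 psi


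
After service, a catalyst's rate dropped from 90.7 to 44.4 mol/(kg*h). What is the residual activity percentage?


Activity (%) = (rate_used / rate_fresh) * 100
rate_used = 44.4, rate_fresh = 90.7
= (44.4 / 90.7) * 100
= 0.4895 * 100 = 48.95

48.95 %


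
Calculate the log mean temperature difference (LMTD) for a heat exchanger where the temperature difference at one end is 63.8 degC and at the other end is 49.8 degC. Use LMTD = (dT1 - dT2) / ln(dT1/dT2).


LMTD = (dT1 - dT2) / ln(dT1/dT2)
= (63.8 - 49.8) / ln(63.8 / 49.8) = 14 / 0.247738 = 56.51

56.51 degC


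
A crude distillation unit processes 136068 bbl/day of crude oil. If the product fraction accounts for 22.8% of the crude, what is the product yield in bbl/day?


Crude throughput = 136068 bbl/day
Fraction yield = 22.8%
yield = throughput * fraction / 100
yield = 136068 * 22.8 / 100 = 31023.504

31023.504 bbl/day


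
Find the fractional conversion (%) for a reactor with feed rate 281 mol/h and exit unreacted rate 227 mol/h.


X = (F_in - F_out) / F_in * 100
Moles reacted = 281 - 227 = 54
X = 54 / 281 * 100
= 0.1922 * 100
= 19.22 %

19.22 %


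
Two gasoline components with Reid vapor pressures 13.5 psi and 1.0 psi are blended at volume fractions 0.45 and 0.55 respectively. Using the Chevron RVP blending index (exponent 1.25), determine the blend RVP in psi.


Chevron index: RVP_blend = (sum xi*RVPi^1.25)^(1/1.25)
RVP^1.25 terms: 0.45 * 13.5^1.25 + 0.55 * 1.0^1.25 = 12.1947
RVP_blend = 12.1947^(1/1.25) = 7.395

7.395 psi


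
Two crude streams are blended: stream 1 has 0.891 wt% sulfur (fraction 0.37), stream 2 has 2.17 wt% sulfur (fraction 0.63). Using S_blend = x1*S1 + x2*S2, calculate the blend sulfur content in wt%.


Linear sulfur blending: S_blend = x1*S1 + x2*S2
Contribution 1: 0.37 * 0.891 = 0.32967 wt%
Contribution 2: 0.63 * 2.17 = 1.3671 wt%
S_blend = 0.32967 + 1.3671 = 1.69677

1.69677 wt%


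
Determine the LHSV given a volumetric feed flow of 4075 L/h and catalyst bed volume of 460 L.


LHSV = volumetric feed rate / catalyst volume
= 4075 L/h / 460 L
= 8.859 h^-1

8.859 h^-1


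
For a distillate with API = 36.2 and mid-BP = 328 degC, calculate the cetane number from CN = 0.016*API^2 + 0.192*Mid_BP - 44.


CN = 0.016 * 36.2^2 + 0.192 * 328 - 44
CN = 20.96704 + 62.976 - 44 = 39.94304

39.94304


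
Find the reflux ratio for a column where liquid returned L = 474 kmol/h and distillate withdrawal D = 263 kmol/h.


Reflux ratio definition: R = L / D (liquid returned / distillate withdrawn)
L = 474 kmol/h, D = 263 kmol/h
R = 474 / 263 = 1.802

1.802


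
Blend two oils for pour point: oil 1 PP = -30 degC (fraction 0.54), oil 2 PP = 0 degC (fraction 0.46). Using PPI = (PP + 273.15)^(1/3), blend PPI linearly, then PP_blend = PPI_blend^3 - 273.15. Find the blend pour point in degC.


PPI_1 = (-30 + 273.15)^(1/3) = 6.241535
PPI_2 = (0 + 273.15)^(1/3) = 6.488342
PPI_blend = 0.54 * 6.241535 + 0.46 * 6.488342 = 6.355066
PP_blend = 6.355066^3 - 273.15 = 256.6612 - 273.15 = -16.49

-16.49 degC


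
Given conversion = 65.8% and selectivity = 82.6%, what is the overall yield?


Overall yield = conversion (%) * selectivity (%) / 100
Conversion = 65.8%, Selectivity = 82.6%
Y = 65.8 * 82.6 / 100
= 54.3508 %

54.3508 %


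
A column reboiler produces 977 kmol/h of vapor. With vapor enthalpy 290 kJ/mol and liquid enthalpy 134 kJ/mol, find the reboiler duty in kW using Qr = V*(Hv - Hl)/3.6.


Qr = 977 * (290 - 134) / 3.6 = 977 * 156 / 3.6 = 42340

42340 kW


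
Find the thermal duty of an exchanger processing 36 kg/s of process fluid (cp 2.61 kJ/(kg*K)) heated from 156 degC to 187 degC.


Q = m_dot * cp * delta_T
delta_T = 187 - 156 = 31 K
Q = 36 * 2.61 * 31
= 93.96 * 31
= 2912.76 kW

2912.76 kW


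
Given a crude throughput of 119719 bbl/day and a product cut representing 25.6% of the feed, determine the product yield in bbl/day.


Crude throughput = 119719 bbl/day
Fraction yield = 25.6%
yield = throughput * fraction / 100
yield = 119719 * 25.6 / 100 = 30648.064

30648.064 bbl/day


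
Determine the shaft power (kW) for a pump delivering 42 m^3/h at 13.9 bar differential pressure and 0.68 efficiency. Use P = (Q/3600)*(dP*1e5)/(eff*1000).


Q = 42 / 3600 = 0.0116667 m^3/s
P = 0.0116667 * (13.9 * 1e5) / 0.68 / 1000 = 23.85

23.85 kW


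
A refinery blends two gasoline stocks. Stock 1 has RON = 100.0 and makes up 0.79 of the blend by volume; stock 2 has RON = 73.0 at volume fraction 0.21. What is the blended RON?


Linear blending: RON_blend = sum(vi * RONi)
Contribution 1: 0.79 * 100.0 = 79
Contribution 2: 0.21 * 73.0 = 15.33
RON_blend = 79 + 15.33 = 94.33

94.33


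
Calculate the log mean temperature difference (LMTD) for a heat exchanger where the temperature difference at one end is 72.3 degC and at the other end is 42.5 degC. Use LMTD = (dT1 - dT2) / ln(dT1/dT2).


LMTD = (dT1 - dT2) / ln(dT1/dT2)
= (72.3 - 42.5) / ln(72.3 / 42.5) = 29.8 / 0.53132 = 56.09

56.09 degC


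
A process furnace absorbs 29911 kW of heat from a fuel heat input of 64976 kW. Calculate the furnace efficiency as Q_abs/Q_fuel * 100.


Furnace efficiency = Q_absorbed / Q_fuel * 100
= 29911 / 64976 * 100 = 46.03

46.03 %


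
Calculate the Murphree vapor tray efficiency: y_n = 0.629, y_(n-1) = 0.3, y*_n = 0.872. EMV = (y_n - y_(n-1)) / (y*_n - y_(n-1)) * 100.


Murphree vapor efficiency: EMV = (y_n - y_(n-1)) / (y*_n - y_(n-1)) * 100
EMV = (0.629 - 0.3) / (0.872 - 0.3) * 100 = 0.329 / 0.572 * 100 = 57.52

57.52 %


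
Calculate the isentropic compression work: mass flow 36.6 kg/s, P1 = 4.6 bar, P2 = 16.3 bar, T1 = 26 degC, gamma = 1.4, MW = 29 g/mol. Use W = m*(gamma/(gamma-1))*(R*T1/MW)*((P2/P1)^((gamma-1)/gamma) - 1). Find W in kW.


Isentropic work: W = m*(gamma/(gamma-1))*(R*T1/MW)*((P2/P1)^((gamma-1)/gamma) - 1)
T1 = 26 + 273.15 = 299.15 K
Pressure ratio = 16.3 / 4.6 = 3.54348
Exponent = (1.4 - 1)/1.4 = 0.285714
(P2/P1)^exp - 1 = 3.54348^0.285714 - 1 = 0.435423
W = 36.6 * 1.4 / 0.4 * 8.314 * 299.15 / 29 * 0.435423 = 4784

4784 kW


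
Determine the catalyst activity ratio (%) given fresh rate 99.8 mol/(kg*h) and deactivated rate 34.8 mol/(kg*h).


Activity (%) = (rate_used / rate_fresh) * 100
rate_used = 34.8, rate_fresh = 99.8
= (34.8 / 99.8) * 100
= 0.3487 * 100 = 34.87

34.87 %


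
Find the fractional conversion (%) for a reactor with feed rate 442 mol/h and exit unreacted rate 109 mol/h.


X = (F_in - F_out) / F_in * 100
Moles reacted = 442 - 109 = 333
X = 333 / 442 * 100
= 0.7534 * 100
= 75.34 %

75.34 %


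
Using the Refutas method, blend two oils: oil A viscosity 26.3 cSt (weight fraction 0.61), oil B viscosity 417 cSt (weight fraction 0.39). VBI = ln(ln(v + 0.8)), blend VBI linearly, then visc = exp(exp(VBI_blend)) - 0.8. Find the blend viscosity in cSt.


Refutas method: VBN_i = 14.534*ln(ln(visc_i + 0.8)) + 10.975, blended linearly by mass fraction; since VBN is linear in VBI_i = ln(ln(visc_i + 0.8)) and the fractions sum to 1, blend VBI directly: visc = exp(exp(VBI_blend)) - 0.8
VBI_1 = ln(ln(26.3 + 0.8)) = 1.19378
VBI_2 = ln(ln(417 + 0.8)) = 1.79758
VBI_blend = 0.61 * 1.19378 + 0.39 * 1.79758 = 1.42926
visc_blend = exp(exp(1.42926)) - 0.8 = 64.28

64.28 cSt


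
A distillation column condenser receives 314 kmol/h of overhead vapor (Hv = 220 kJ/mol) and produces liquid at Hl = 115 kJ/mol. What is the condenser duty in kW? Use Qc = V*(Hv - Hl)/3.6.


Qc = 314 * (220 - 115) / 3.6 = 314 * 105 / 3.6 = 9158

9158 kW


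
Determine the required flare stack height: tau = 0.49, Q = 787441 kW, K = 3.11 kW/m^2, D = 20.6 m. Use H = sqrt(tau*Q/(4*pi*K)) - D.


tau*Q/(4*pi*K) = 0.49 * 787441 / (4 * pi * 3.11) = 9872.88
sqrt(9872.88) = 99.3624
H = 99.3624 - 20.6 = 78.76

78.76 m


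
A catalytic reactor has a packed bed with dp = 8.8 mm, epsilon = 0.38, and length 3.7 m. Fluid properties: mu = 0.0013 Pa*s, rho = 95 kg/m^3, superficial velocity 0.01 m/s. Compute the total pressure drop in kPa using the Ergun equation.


dp = 8.8 mm = 0.0088 m
Viscous term = 150*0.0013*0.01*(1-0.38)^2 / (0.0088^2*0.38^3) = 176.401
Inertial term = 1.75*95*0.01^2*(1-0.38) / (0.0088*0.38^3) = 21.3462
dP/L = 176.401 + 21.3462 = 197.747 Pa/m
dP = 197.747 * 3.7 / 1000 = 0.7317 kPa

0.7317 kPa


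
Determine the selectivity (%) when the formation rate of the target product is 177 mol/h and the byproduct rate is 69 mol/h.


Selectivity = desired / (desired + undesired) * 100
Total products = 177 + 69 = 246 mol/h
S = 177 / 246 * 100
= 0.7195 * 100
= 71.95 %

71.95 %


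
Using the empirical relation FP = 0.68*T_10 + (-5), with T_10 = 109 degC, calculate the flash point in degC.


FP = 0.68 * 109 + (-5) = 69.12

69.12 degC


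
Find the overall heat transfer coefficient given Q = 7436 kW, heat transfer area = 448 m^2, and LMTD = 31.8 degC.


From Q = U*A*LMTD, U = Q / (A * LMTD)
U = 7436 / (448 * 31.8) = 7436 / 14246.4 = 0.5220

0.5220 kW/(m^2*K)


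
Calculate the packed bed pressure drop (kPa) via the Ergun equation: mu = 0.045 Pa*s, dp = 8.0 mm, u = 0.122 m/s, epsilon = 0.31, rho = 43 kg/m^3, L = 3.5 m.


dp = 8.0 mm = 0.008 m
Viscous term = 150*0.045*0.122*(1-0.31)^2 / (0.008^2*0.31^3) = 205635
Inertial term = 1.75*43*0.122^2*(1-0.31) / (0.008*0.31^3) = 3242.65
dP/L = 205635 + 3242.65 = 208878 Pa/m
dP = 208878 * 3.5 / 1000 = 731.1 kPa

731.1 kPa


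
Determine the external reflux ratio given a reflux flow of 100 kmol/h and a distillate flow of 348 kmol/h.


Reflux ratio definition: R = L / D (liquid returned / distillate withdrawn)
L = 100 kmol/h, D = 348 kmol/h
R = 100 / 348 = 0.2874

0.2874


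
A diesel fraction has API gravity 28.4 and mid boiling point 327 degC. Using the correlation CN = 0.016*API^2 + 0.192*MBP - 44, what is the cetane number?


CN = 0.016 * 28.4^2 + 0.192 * 327 - 44
CN = 12.90496 + 62.784 - 44 = 31.68896

31.68896


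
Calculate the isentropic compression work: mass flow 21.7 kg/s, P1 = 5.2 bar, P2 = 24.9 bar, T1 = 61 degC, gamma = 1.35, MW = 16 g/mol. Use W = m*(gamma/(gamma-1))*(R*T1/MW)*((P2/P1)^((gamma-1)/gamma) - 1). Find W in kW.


Isentropic work: W = m*(gamma/(gamma-1))*(R*T1/MW)*((P2/P1)^((gamma-1)/gamma) - 1)
T1 = 61 + 273.15 = 334.15 K
Pressure ratio = 24.9 / 5.2 = 4.78846
Exponent = (1.35 - 1)/1.35 = 0.259259
(P2/P1)^exp - 1 = 4.78846^0.259259 - 1 = 0.500883
W = 21.7 * 1.35 / 0.35 * 8.314 * 334.15 / 16 * 0.500883 = 7279

7279 kW


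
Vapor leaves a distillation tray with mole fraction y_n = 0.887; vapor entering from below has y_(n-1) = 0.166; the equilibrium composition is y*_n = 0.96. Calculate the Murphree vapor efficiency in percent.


Murphree vapor efficiency: EMV = (y_n - y_(n-1)) / (y*_n - y_(n-1)) * 100
EMV = (0.887 - 0.166) / (0.96 - 0.166) * 100 = 0.721 / 0.794 * 100 = 90.81

90.81 %


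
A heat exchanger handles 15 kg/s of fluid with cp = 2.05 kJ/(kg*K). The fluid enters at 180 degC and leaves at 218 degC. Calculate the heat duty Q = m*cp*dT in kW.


Q = m_dot * cp * delta_T
delta_T = 218 - 180 = 38 K
Q = 15 * 2.05 * 38
= 30.75 * 38
= 1168.5 kW

1168.5 kW


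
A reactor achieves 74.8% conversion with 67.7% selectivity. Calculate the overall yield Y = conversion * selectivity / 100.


Overall yield = conversion (%) * selectivity (%) / 100
Conversion = 74.8%, Selectivity = 67.7%
Y = 74.8 * 67.7 / 100
= 50.6396 %

50.6396 %


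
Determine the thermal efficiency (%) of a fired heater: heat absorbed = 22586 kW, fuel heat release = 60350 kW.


Furnace efficiency = Q_absorbed / Q_fuel * 100
= 22586 / 60350 * 100 = 37.43

37.43 %


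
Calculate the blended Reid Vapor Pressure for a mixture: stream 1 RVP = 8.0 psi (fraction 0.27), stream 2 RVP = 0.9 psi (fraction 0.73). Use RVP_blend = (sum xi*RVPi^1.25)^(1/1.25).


Chevron index: RVP_blend = (sum xi*RVPi^1.25)^(1/1.25)
RVP^1.25 terms: 0.27 * 8.0^1.25 + 0.73 * 0.9^1.25 = 4.27259
RVP_blend = 4.27259^(1/1.25) = 3.196

3.196 psi


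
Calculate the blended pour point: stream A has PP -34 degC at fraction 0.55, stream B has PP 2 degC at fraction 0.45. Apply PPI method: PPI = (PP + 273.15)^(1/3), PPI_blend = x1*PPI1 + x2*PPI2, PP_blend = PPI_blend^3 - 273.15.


PPI_1 = (-34 + 273.15)^(1/3) = 6.20712
PPI_2 = (2 + 273.15)^(1/3) = 6.504139
PPI_blend = 0.55 * 6.20712 + 0.45 * 6.504139 = 6.340779
PP_blend = 6.340779^3 - 273.15 = 254.9341 - 273.15 = -18.22

-18.22 degC


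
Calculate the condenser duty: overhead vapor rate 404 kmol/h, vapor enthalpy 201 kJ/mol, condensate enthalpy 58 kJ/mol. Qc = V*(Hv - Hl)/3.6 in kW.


Qc = 404 * (201 - 58) / 3.6 = 404 * 143 / 3.6 = 16050

16050 kW


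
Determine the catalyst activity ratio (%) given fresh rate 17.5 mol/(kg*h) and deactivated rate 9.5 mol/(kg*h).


Activity (%) = (rate_used / rate_fresh) * 100
rate_used = 9.5, rate_fresh = 17.5
= (9.5 / 17.5) * 100
= 0.5429 * 100 = 54.29

54.29 %


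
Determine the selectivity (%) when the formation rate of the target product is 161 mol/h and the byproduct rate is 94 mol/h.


Selectivity = desired / (desired + undesired) * 100
Total products = 161 + 94 = 255 mol/h
S = 161 / 255 * 100
= 0.6314 * 100
= 63.14 %

63.14 %


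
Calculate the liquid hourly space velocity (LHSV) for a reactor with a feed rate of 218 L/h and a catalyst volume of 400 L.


LHSV = volumetric feed rate / catalyst volume
= 218 L/h / 400 L
= 0.5450 h^-1

0.5450 h^-1


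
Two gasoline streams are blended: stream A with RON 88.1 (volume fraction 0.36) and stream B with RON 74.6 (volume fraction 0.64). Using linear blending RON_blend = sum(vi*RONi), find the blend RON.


Linear blending: RON_blend = sum(vi * RONi)
Contribution 1: 0.36 * 88.1 = 31.716
Contribution 2: 0.64 * 74.6 = 47.744
RON_blend = 31.716 + 47.744 = 79.46

79.46


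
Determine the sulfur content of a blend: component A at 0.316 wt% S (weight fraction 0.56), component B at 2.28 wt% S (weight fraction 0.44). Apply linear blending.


Linear sulfur blending: S_blend = x1*S1 + x2*S2
Contribution 1: 0.56 * 0.316 = 0.17696 wt%
Contribution 2: 0.44 * 2.28 = 1.0032 wt%
S_blend = 0.17696 + 1.0032 = 1.18016

1.18016 wt%


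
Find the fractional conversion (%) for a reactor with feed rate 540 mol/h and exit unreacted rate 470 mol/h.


X = (F_in - F_out) / F_in * 100
Moles reacted = 540 - 470 = 70
X = 70 / 540 * 100
= 0.1296 * 100
= 12.96 %

12.96 %


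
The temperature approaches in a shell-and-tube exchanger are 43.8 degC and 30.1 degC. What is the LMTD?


LMTD = (dT1 - dT2) / ln(dT1/dT2)
= (43.8 - 30.1) / ln(43.8 / 30.1) = 13.7 / 0.375109 = 36.52

36.52 degC


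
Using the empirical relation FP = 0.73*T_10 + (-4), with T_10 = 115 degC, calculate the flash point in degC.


FP = 0.73 * 115 + (-4) = 79.95

79.95 degC


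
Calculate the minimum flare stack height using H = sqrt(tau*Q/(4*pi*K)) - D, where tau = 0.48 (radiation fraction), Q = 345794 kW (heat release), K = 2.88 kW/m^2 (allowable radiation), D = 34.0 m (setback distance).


tau*Q/(4*pi*K) = 0.48 * 345794 / (4 * pi * 2.88) = 4586.24
sqrt(4586.24) = 67.7218
H = 67.7218 - 34.0 = 33.72

33.72 m


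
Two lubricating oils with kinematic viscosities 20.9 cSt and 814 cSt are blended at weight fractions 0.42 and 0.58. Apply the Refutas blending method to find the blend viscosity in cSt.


Refutas method: VBN_i = 14.534*ln(ln(visc_i + 0.8)) + 10.975, blended linearly by mass fraction; since VBN is linear in VBI_i = ln(ln(visc_i + 0.8)) and the fractions sum to 1, blend VBI directly: visc = exp(exp(VBI_blend)) - 0.8
VBI_1 = ln(ln(20.9 + 0.8)) = 1.12406
VBI_2 = ln(ln(814 + 0.8)) = 1.90255
VBI_blend = 0.42 * 1.12406 + 0.58 * 1.90255 = 1.57558
visc_blend = exp(exp(1.57558)) - 0.8 = 124.9

124.9 cSt


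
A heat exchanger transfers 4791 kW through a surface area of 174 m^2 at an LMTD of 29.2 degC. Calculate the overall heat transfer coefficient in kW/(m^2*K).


From Q = U*A*LMTD, U = Q / (A * LMTD)
U = 4791 / (174 * 29.2) = 4791 / 5080.8 = 0.9430

0.9430 kW/(m^2*K)


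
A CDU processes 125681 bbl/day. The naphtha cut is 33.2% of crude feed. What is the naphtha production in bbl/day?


Crude throughput = 125681 bbl/day
Fraction yield = 33.2%
yield = throughput * fraction / 100
yield = 125681 * 33.2 / 100 = 41726.092

41726.092 bbl/day


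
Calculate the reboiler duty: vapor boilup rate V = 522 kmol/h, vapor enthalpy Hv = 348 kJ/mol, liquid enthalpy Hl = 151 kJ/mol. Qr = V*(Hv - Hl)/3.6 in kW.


Qr = 522 * (348 - 151) / 3.6 = 522 * 197 / 3.6 = 28560

28560 kW


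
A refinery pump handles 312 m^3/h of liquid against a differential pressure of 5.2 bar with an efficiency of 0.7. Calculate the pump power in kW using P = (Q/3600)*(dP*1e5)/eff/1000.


Q = 312 / 3600 = 0.0866667 m^3/s
P = 0.0866667 * (5.2 * 1e5) / 0.7 / 1000 = 64.38

64.38 kW


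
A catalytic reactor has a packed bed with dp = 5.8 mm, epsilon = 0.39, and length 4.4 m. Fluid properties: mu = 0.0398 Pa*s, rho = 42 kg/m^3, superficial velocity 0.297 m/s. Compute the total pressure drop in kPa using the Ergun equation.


dp = 5.8 mm = 0.0058 m
Viscous term = 150*0.0398*0.297*(1-0.39)^2 / (0.0058^2*0.39^3) = 330629
Inertial term = 1.75*42*0.297^2*(1-0.39) / (0.0058*0.39^3) = 11495
dP/L = 330629 + 11495 = 342124 Pa/m
dP = 342124 * 4.4 / 1000 = 1505 kPa

1505 kPa


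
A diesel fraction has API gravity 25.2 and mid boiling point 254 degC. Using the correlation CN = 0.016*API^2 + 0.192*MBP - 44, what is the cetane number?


CN = 0.016 * 25.2^2 + 0.192 * 254 - 44
CN = 10.16064 + 48.768 - 44 = 14.92864

14.92864


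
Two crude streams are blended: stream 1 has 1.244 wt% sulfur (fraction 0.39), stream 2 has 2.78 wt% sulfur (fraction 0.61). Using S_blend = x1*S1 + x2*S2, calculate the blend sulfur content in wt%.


Linear sulfur blending: S_blend = x1*S1 + x2*S2
Contribution 1: 0.39 * 1.244 = 0.48516 wt%
Contribution 2: 0.61 * 2.78 = 1.6958 wt%
S_blend = 0.48516 + 1.6958 = 2.18096

2.18096 wt%


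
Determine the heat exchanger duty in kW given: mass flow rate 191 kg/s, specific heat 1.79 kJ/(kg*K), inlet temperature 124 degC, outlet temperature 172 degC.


Q = m_dot * cp * delta_T
delta_T = 172 - 124 = 48 K
Q = 191 * 1.79 * 48
= 341.89 * 48
= 16410.72 kW

16410.72 kW


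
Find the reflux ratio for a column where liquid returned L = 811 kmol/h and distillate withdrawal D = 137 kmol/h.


Reflux ratio definition: R = L / D (liquid returned / distillate withdrawn)
L = 811 kmol/h, D = 137 kmol/h
R = 811 / 137 = 5.920

5.920


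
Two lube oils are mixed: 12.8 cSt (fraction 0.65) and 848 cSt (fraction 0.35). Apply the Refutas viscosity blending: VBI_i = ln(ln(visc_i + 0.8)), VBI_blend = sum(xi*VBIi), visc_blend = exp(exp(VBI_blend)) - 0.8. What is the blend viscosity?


Refutas method: VBN_i = 14.534*ln(ln(visc_i + 0.8)) + 10.975, blended linearly by mass fraction; since VBN is linear in VBI_i = ln(ln(visc_i + 0.8)) and the fractions sum to 1, blend VBI directly: visc = exp(exp(VBI_blend)) - 0.8
VBI_1 = ln(ln(12.8 + 0.8)) = 0.959377
VBI_2 = ln(ln(848 + 0.8)) = 1.90863
VBI_blend = 0.65 * 0.959377 + 0.35 * 1.90863 = 1.29162
visc_blend = exp(exp(1.29162)) - 0.8 = 37.24

37.24 cSt


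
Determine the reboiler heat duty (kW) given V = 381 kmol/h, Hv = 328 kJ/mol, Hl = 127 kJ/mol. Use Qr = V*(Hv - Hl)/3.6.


Qr = 381 * (328 - 127) / 3.6 = 381 * 201 / 3.6 = 21270

21270 kW


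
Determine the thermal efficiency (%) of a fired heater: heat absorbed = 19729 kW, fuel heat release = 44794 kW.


Furnace efficiency = Q_absorbed / Q_fuel * 100
= 19729 / 44794 * 100 = 44.04

44.04 %


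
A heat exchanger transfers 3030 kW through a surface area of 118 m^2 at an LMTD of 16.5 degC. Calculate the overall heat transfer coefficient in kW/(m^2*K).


From Q = U*A*LMTD, U = Q / (A * LMTD)
U = 3030 / (118 * 16.5) = 3030 / 1947 = 1.556

1.556 kW/(m^2*K)


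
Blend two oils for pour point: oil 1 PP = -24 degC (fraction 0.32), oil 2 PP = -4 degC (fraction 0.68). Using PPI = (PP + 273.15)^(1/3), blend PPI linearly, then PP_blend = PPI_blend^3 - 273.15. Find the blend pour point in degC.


PPI_1 = (-24 + 273.15)^(1/3) = 6.292458
PPI_2 = (-4 + 273.15)^(1/3) = 6.456514
PPI_blend = 0.32 * 6.292458 + 0.68 * 6.456514 = 6.404016
PP_blend = 6.404016^3 - 273.15 = 262.6378 - 273.15 = -10.51

-10.51 degC
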